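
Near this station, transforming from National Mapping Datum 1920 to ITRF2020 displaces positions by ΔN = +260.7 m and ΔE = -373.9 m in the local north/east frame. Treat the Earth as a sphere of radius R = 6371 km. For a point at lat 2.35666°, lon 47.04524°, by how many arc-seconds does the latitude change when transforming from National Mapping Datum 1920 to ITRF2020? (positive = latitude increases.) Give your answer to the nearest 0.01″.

On a sphere of radius R, 1 rad of latitude = R, so Δφ = ΔN / R = 260.7 / 6371000 = 4.0920e-05 rad = 8.440″.

Δφ = 8.44″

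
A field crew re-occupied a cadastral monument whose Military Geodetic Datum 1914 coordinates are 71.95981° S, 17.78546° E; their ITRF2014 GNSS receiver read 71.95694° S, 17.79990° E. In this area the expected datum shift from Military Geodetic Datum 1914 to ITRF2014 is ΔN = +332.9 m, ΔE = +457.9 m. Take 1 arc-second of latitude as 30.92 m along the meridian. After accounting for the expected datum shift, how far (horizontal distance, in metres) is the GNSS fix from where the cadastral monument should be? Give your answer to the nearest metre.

Observed coordinate differences: Δφ = +0.00287°, Δλ = +0.01444°.
Converting to metres (1° lat = 111312 m, cos φ = 0.309684): observed ΔN = 319.5 m, observed ΔE = 497.8 m.
Subtracting the expected shift leaves a residual of 319.5 − (332.9) = -13.4 m north and 497.8 − (457.9) = 39.9 m east.
Residual distance = √((-13.4)² + 39.9²) = 42.1 m.

42 m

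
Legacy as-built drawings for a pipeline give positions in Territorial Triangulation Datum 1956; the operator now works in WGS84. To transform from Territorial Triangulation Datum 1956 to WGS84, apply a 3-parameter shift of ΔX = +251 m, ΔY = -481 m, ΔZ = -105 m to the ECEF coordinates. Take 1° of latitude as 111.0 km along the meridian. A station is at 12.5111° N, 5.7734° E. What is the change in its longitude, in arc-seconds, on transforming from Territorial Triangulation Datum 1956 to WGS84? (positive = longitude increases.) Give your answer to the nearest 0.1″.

sin φ = 0.216629, cos φ = 0.976254, sin λ = 0.100594, cos λ = 0.994928.
East component: ΔE = −sin λ·ΔX + cos λ·ΔY = −(0.100594)(251) + (0.994928)(-481) = -503.81 m.
1° of latitude spans 111000 m; at latitude φ, 1° of longitude spans that × cos φ = 108364.2 m, so Δλ = -503.81 / 108364.2 × 3600 = -16.737″.

Δλ = -16.7″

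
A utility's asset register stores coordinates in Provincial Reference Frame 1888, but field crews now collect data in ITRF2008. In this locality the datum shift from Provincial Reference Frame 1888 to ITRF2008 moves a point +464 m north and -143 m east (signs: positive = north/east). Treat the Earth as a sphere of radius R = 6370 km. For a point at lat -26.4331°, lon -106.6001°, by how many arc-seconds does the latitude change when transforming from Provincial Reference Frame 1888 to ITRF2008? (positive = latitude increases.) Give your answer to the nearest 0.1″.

On a sphere of radius R, 1 rad of latitude = R, so Δφ = ΔN / R = 464.0 / 6370000 = 7.2841e-05 rad = 15.025″.

Δφ = 15.0″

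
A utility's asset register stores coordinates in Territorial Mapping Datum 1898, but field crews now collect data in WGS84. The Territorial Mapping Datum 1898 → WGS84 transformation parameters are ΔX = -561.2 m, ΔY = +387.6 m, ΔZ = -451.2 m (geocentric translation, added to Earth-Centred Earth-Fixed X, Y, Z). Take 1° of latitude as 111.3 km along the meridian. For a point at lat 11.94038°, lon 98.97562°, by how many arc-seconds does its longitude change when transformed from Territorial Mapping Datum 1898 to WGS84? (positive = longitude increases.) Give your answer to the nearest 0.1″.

sin φ = 0.206894, cos φ = 0.978363, sin λ = 0.987755, cos λ = -0.156014.
East component: ΔE = −sin λ·ΔX + cos λ·ΔY = −(0.987755)(-561.2) + (-0.156014)(387.6) = 493.86 m.
1° of latitude spans 111300 m; at latitude φ, 1° of longitude spans that × cos φ = 108891.8 m, so Δλ = 493.86 / 108891.8 × 3600 = 16.327″.

Δλ = 16.3″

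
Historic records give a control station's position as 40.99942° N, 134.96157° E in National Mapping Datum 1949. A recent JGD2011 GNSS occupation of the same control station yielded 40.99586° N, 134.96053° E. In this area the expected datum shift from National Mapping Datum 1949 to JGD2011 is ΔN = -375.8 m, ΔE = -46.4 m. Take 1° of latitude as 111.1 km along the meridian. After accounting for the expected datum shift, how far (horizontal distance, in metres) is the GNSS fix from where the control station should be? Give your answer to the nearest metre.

45 m

Observed coordinate differences: Δφ = -0.00356°, Δλ = -0.00104°.
Converting to metres (1° lat = 111100 m, cos φ = 0.754716): observed ΔN = -395.5 m, observed ΔE = -87.2 m.
Subtracting the expected shift leaves a residual of -395.5 − (-375.8) = -19.7 m north and -87.2 − (-46.4) = -40.8 m east.
Residual distance = √((-19.7)² + (-40.8)²) = 45.3 m.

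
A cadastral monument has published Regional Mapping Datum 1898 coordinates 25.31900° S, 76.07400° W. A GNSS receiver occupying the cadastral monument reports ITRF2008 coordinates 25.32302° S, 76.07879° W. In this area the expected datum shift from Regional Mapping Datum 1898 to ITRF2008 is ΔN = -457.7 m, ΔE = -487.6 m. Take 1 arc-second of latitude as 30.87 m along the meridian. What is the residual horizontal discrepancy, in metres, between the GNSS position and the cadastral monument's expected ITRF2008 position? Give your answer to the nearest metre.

Observed coordinate differences: Δφ = -0.00402°, Δλ = -0.00479°.
Converting to metres (1° lat = 111132 m, cos φ = 0.903941): observed ΔN = -446.8 m, observed ΔE = -481.2 m.
Subtracting the expected shift leaves a residual of -446.8 − (-457.7) = 10.9 m north and -481.2 − (-487.6) = 6.4 m east.
Residual distance = √(10.9² + 6.4²) = 12.7 m.

13 m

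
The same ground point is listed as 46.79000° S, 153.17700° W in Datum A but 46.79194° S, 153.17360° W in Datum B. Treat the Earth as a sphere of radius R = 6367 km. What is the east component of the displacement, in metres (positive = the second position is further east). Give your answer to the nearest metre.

Δφ = -46.79194° − -46.79000° = -0.00194°; Δλ = -153.17360° − -153.17700° = +0.00340°.
1° along a meridian = πR/180 = 111125 m.
ΔN = Δφ × 111125 = -215.6 m; ΔE = Δλ × 111125 × cos(-46.79000°) = +0.00340 × 111125 × 0.684674 = 258.7 m.

ΔE = 259 m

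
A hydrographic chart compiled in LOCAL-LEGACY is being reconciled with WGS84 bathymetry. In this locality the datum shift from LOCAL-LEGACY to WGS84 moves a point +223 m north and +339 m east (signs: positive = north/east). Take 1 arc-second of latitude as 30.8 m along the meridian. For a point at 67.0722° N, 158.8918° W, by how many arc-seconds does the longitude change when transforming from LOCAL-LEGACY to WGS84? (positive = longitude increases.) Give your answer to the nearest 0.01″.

At latitude 67.0722°, cos φ = 0.389571.
1″ of longitude at this latitude = 30.80 × cos φ = 11.9988 m, so Δλ = 339.0 / 11.9988 = 28.253″.

Δλ = 28.25″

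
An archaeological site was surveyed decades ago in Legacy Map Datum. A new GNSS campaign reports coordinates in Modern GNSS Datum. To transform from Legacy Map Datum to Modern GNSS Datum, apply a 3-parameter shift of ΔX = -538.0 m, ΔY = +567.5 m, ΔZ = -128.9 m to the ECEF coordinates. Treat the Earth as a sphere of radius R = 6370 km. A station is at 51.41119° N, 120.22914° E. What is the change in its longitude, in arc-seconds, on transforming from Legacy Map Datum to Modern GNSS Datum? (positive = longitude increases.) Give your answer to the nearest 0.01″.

sin φ = 0.781642, cos φ = 0.623727, sin λ = 0.864019, cos λ = -0.503459.
East component: ΔE = −sin λ·ΔX + cos λ·ΔY = −(0.864019)(-538.0) + (-0.503459)(567.5) = 179.13 m.
1° of latitude spans πR/180 = 111177 m; at latitude φ, 1° of longitude spans that × cos φ = 69344.4 m, so Δλ = 179.13 / 69344.4 × 3600 = 9.299″.

Δλ = 9.30″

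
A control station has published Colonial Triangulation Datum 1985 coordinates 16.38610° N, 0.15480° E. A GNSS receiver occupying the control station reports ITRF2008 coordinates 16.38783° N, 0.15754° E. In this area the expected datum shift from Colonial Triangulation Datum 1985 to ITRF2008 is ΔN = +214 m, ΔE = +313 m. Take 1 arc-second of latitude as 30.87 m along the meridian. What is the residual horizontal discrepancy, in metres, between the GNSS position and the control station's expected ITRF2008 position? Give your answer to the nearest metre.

30 m

Observed coordinate differences: Δφ = +0.00173°, Δλ = +0.00274°.
Converting to metres (1° lat = 111132 m, cos φ = 0.959382): observed ΔN = 192.3 m, observed ΔE = 292.1 m.
Subtracting the expected shift leaves a residual of 192.3 − (214) = -21.7 m north and 292.1 − (313) = -20.9 m east.
Residual distance = √((-21.7)² + (-20.9)²) = 30.1 m.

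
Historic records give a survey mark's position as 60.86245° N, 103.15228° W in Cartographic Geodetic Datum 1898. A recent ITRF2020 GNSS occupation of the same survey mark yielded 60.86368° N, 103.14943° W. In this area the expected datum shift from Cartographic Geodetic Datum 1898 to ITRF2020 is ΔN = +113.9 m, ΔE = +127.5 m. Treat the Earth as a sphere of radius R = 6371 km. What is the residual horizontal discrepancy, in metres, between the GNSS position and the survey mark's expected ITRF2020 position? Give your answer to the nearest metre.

35 m

Observed coordinate differences: Δφ = +0.00123°, Δλ = +0.00285°.
Converting to metres (1° lat = 111195 m, cos φ = 0.486908): observed ΔN = 136.8 m, observed ΔE = 154.3 m.
Subtracting the expected shift leaves a residual of 136.8 − (113.9) = 22.9 m north and 154.3 − (127.5) = 26.8 m east.
Residual distance = √(22.9² + 26.8²) = 35.2 m.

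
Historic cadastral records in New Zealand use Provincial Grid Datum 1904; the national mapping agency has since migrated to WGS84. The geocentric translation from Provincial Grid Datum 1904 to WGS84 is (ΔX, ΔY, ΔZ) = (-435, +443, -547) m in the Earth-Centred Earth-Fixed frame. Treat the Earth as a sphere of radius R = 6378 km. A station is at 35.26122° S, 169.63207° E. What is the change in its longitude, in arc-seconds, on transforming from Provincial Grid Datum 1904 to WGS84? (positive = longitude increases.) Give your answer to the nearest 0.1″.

sin φ = -0.577305, cos φ = 0.816529, sin λ = 0.179969, cos λ = -0.983672.
East component: ΔE = −sin λ·ΔX + cos λ·ΔY = −(0.179969)(-435) + (-0.983672)(443) = -357.48 m.
1° of latitude spans πR/180 = 111317 m; at latitude φ, 1° of longitude spans that × cos φ = 90893.6 m, so Δλ = -357.48 / 90893.6 × 3600 = -14.159″.

Δλ = -14.2″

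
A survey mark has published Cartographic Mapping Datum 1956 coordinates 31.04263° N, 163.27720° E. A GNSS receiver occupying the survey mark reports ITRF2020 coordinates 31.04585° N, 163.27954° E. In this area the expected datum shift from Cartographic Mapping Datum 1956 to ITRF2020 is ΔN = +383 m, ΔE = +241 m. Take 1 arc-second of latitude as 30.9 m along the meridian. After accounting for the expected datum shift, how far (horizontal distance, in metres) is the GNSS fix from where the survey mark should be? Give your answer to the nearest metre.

31 m

Observed coordinate differences: Δφ = +0.00322°, Δλ = +0.00234°.
Converting to metres (1° lat = 111240 m, cos φ = 0.856784): observed ΔN = 358.2 m, observed ΔE = 223.0 m.
Subtracting the expected shift leaves a residual of 358.2 − (383) = -24.8 m north and 223.0 − (241) = -18.0 m east.
Residual distance = √((-24.8)² + (-18.0)²) = 30.6 m.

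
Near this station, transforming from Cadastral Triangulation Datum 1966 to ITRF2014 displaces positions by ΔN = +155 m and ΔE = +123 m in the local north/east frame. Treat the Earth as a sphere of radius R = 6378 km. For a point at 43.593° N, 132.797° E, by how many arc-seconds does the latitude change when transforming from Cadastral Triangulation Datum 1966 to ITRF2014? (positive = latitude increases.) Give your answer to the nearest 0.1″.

Δφ = 5.0″

On a sphere of radius R, 1 rad of latitude = R, so Δφ = ΔN / R = 155.0 / 6378000 = 2.4302e-05 rad = 5.013″.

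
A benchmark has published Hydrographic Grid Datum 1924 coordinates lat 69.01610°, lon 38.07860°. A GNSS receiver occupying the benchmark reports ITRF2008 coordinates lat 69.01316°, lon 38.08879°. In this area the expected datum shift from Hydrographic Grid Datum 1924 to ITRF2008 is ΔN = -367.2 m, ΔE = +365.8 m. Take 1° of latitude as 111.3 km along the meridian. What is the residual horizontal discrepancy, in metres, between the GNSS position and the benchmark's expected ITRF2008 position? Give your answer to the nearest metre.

57 m

Observed coordinate differences: Δφ = -0.00294°, Δλ = +0.01019°.
Converting to metres (1° lat = 111300 m, cos φ = 0.358106): observed ΔN = -327.2 m, observed ΔE = 406.1 m.
Subtracting the expected shift leaves a residual of -327.2 − (-367.2) = 40.0 m north and 406.1 − (365.8) = 40.3 m east.
Residual distance = √(40.0² + 40.3²) = 56.8 m.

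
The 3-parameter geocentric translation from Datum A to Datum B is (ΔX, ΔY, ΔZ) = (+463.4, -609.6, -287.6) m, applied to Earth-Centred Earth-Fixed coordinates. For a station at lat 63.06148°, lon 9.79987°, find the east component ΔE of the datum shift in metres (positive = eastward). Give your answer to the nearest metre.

The local east axis at (φ, λ) is (−sin λ, cos λ, 0), so ΔE = −sin(9.79987°)·463.4 + cos(9.79987°)·(-609.6) = -679.58 m.

ΔE = -680 m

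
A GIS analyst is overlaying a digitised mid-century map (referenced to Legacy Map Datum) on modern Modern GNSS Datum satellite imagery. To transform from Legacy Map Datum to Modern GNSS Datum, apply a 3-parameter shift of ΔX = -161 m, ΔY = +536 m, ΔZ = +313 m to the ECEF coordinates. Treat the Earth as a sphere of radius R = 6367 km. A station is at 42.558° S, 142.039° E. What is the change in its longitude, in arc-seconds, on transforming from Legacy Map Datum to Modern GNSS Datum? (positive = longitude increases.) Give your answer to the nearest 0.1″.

sin φ = -0.676336, cos φ = 0.736593, sin λ = 0.615125, cos λ = -0.788430.
East component: ΔE = −sin λ·ΔX + cos λ·ΔY = −(0.615125)(-161) + (-0.788430)(536) = -323.56 m.
1° of latitude spans πR/180 = 111125 m; at latitude φ, 1° of longitude spans that × cos φ = 81854.0 m, so Δλ = -323.56 / 81854.0 × 3600 = -14.231″.

Δλ = -14.2″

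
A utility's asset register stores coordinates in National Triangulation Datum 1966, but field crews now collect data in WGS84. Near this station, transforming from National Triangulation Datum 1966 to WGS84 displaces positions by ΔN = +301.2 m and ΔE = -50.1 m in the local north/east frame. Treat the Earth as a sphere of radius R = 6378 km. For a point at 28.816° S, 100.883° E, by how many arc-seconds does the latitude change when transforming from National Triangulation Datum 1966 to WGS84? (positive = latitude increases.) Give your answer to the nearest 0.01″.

Δφ = 9.74″

On a sphere of radius R, 1 rad of latitude = R, so Δφ = ΔN / R = 301.2 / 6378000 = 4.7225e-05 rad = 9.741″.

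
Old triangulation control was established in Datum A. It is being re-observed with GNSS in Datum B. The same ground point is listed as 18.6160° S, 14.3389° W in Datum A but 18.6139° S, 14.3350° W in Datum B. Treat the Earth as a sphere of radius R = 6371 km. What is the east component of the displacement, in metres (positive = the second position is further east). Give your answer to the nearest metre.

ΔE = 411 m

Δφ = -18.6139° − -18.6160° = +0.0021°; Δλ = -14.3350° − -14.3389° = +0.0039°.
1° along a meridian = πR/180 = 111195 m.
ΔN = Δφ × 111195 = 233.5 m; ΔE = Δλ × 111195 × cos(-18.6160°) = +0.0039 × 111195 × 0.947679 = 411.0 m.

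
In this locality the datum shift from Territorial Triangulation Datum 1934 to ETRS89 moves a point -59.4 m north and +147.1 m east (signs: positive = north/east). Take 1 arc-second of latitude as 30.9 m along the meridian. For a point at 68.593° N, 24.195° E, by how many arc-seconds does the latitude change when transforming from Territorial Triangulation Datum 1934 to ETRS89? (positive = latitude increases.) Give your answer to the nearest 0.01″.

Δφ = -1.92″

1″ of latitude = 30.90 m, so Δφ = -59.4 / 30.90 = -1.922″.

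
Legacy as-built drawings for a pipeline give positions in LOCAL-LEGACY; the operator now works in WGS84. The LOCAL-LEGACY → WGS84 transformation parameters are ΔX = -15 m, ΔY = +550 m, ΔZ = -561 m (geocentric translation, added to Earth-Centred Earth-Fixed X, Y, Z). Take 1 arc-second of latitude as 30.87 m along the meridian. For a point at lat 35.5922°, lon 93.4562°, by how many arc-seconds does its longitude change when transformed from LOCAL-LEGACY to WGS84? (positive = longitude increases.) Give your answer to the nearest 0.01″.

sin φ = 0.582012, cos φ = 0.813180, sin λ = 0.998181, cos λ = -0.060285.
East component: ΔE = −sin λ·ΔX + cos λ·ΔY = −(0.998181)(-15) + (-0.060285)(550) = -18.18 m.
1° of latitude spans 3600 × 30.87 = 111132 m; at latitude φ, 1° of longitude spans that × cos φ = 90370.3 m, so Δλ = -18.18 / 90370.3 × 3600 = -0.724″.

Δλ = -0.72″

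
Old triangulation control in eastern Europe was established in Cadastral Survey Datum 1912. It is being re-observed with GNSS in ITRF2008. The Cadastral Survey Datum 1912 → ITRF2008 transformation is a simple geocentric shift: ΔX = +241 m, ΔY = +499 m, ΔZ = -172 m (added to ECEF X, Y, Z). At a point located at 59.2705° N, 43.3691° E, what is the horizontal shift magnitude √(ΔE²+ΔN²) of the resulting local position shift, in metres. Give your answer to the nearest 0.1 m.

At φ = 59.2705°, λ = 43.3691°: sin φ = 0.859589, cos φ = 0.510986, sin λ = 0.686696, cos λ = 0.726945.
ΔE = −sin λ·ΔX + cos λ·ΔY = −(0.686696)·(241) + (0.726945)·(499) = 197.25 m.
ΔN = −sin φ cos λ·ΔX − sin φ sin λ·ΔY + cos φ·ΔZ = −(0.859589)(0.726945)(241) − (0.859589)(0.686696)(499) + (0.510986)(-172) = -533.03 m.
Horizontal magnitude = √(ΔE² + ΔN²) = √(197.25² + (-533.03)²) = 568.36 m.

568.4 m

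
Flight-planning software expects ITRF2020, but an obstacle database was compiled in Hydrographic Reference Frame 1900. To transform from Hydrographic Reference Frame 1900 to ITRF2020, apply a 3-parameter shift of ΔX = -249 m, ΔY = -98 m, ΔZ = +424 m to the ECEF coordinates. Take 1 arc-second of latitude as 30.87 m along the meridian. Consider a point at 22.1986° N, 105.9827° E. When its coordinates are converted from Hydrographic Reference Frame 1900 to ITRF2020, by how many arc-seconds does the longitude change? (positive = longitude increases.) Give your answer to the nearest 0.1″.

Δλ = 9.3″

sin φ = 0.377818, cos φ = 0.925880, sin λ = 0.961345, cos λ = -0.275347.
East component: ΔE = −sin λ·ΔX + cos λ·ΔY = −(0.961345)(-249) + (-0.275347)(-98) = 266.36 m.
1° of latitude spans 3600 × 30.87 = 111132 m; at latitude φ, 1° of longitude spans that × cos φ = 102894.9 m, so Δλ = 266.36 / 102894.9 × 3600 = 9.319″.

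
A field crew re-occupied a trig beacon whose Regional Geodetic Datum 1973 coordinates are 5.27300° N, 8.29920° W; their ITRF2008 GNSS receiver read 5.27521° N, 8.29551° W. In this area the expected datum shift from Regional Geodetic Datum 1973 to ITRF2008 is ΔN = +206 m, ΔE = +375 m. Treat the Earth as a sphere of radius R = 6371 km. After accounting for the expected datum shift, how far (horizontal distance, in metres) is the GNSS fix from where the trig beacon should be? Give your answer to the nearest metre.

52 m

Observed coordinate differences: Δφ = +0.00221°, Δλ = +0.00369°.
Converting to metres (1° lat = 111195 m, cos φ = 0.995768): observed ΔN = 245.7 m, observed ΔE = 408.6 m.
Subtracting the expected shift leaves a residual of 245.7 − (206) = 39.7 m north and 408.6 − (375) = 33.6 m east.
Residual distance = √(39.7² + 33.6²) = 52.0 m.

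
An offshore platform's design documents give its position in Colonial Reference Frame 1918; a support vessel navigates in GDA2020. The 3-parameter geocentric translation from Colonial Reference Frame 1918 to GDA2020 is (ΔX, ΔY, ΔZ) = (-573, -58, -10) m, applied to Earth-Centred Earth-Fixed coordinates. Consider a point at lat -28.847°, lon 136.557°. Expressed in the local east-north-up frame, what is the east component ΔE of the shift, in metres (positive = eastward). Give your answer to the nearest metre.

At φ = -28.847°, λ = 136.557°: sin φ = -0.482472, cos φ = 0.875911, sin λ = 0.687633, cos λ = -0.726059.
ΔE = −sin λ·ΔX + cos λ·ΔY = −(0.687633)·(-573) + (-0.726059)·(-58) = 436.12 m.

ΔE = 436 m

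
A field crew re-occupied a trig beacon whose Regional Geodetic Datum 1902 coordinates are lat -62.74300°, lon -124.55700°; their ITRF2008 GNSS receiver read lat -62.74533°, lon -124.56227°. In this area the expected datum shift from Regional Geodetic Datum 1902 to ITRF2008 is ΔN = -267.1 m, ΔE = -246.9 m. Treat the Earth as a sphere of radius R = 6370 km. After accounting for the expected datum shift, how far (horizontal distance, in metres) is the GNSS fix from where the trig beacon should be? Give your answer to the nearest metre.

Observed coordinate differences: Δφ = -0.00233°, Δλ = -0.00527°.
Converting to metres (1° lat = 111177 m, cos φ = 0.457983): observed ΔN = -259.0 m, observed ΔE = -268.3 m.
Subtracting the expected shift leaves a residual of -259.0 − (-267.1) = 8.1 m north and -268.3 − (-246.9) = -21.4 m east.
Residual distance = √(8.1² + (-21.4)²) = 22.9 m.

23 m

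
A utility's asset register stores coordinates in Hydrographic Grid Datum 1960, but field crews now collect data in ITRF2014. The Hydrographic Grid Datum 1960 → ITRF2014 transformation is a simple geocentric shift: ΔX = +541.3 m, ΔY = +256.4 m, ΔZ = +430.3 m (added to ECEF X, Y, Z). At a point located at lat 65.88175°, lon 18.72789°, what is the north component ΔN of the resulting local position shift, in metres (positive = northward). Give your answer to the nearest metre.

At φ = 65.88175°, λ = 18.72789°: sin φ = 0.912704, cos φ = 0.408621, sin λ = 0.321074, cos λ = 0.947054.
ΔN = −sin φ cos λ·ΔX − sin φ sin λ·ΔY + cos φ·ΔZ = −(0.912704)(0.947054)(541.3) − (0.912704)(0.321074)(256.4) + (0.408621)(430.3) = -367.20 m.

ΔN = -367 m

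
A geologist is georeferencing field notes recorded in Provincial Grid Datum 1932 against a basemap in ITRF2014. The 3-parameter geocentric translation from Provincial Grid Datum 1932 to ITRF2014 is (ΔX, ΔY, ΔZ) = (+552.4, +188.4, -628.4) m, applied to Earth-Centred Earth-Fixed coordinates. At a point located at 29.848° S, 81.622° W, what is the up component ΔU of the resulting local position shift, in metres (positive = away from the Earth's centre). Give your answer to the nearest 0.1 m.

At φ = -29.848°, λ = -81.622°: sin φ = -0.497701, cos φ = 0.867349, sin λ = -0.989328, cos λ = 0.145703.
ΔU = cos φ cos λ·ΔX + cos φ sin λ·ΔY + sin φ·ΔZ = (0.867349)(0.145703)(552.4) + (0.867349)(-0.989328)(188.4) + (-0.497701)(-628.4) = 220.90 m.

ΔU = 220.9 m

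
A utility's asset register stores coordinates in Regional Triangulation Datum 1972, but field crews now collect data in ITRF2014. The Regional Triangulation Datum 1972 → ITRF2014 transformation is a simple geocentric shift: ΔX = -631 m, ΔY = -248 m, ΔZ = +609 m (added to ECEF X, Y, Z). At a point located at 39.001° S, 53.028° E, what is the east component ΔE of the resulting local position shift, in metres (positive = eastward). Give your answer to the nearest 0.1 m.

At φ = -39.001°, λ = 53.028°: sin φ = -0.629334, cos φ = 0.777135, sin λ = 0.798930, cos λ = 0.601425.
ΔE = −sin λ·ΔX + cos λ·ΔY = −(0.798930)·(-631) + (0.601425)·(-248) = 354.97 m.

ΔE = 355.0 m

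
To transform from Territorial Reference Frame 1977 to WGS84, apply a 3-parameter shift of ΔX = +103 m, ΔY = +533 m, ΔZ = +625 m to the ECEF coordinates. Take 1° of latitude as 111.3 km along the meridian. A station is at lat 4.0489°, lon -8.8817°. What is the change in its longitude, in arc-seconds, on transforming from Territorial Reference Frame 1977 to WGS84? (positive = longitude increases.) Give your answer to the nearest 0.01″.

sin φ = 0.070608, cos φ = 0.997504, sin λ = -0.154395, cos λ = 0.988009.
East component: ΔE = −sin λ·ΔX + cos λ·ΔY = −(-0.154395)(103) + (0.988009)(533) = 542.51 m.
1° of latitude spans 111300 m; at latitude φ, 1° of longitude spans that × cos φ = 111022.2 m, so Δλ = 542.51 / 111022.2 × 3600 = 17.591″.

Δλ = 17.59″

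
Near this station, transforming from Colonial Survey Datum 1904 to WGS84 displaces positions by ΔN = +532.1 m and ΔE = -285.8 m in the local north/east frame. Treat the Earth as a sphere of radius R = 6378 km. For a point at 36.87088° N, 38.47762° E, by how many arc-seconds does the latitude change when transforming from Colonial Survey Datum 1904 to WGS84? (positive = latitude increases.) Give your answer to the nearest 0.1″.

Δφ = 17.2″

On a sphere of radius R, 1 rad of latitude = R, so Δφ = ΔN / R = 532.1 / 6378000 = 8.3427e-05 rad = 17.208″.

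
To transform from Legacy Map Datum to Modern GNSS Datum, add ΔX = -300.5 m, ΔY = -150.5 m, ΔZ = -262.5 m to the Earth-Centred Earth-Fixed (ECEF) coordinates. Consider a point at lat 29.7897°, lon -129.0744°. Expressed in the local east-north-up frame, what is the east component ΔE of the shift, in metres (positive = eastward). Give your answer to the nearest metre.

ΔE = -138 m

The local east axis at (φ, λ) is (−sin λ, cos λ, 0), so ΔE = −sin(-129.0744°)·(-300.5) + cos(-129.0744°)·(-150.5) = -138.42 m.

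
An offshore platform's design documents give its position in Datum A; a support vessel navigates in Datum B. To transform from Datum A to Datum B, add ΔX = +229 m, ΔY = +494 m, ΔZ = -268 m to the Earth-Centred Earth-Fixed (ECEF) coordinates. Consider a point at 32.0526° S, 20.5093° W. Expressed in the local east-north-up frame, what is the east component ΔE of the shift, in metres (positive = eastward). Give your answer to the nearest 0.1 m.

The local east axis at (φ, λ) is (−sin λ, cos λ, 0), so ΔE = −sin(-20.5093°)·229 + cos(-20.5093°)·494 = 542.92 m.

ΔE = 542.9 m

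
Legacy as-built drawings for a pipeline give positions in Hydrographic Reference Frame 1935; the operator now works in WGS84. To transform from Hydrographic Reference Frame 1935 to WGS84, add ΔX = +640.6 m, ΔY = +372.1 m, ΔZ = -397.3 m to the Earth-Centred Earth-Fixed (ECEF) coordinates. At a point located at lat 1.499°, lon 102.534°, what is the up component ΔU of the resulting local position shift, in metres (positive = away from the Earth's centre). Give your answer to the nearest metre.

The local up (radial) axis is (cos φ cos λ, cos φ sin λ, sin φ), giving ΔU = -138.975 + 363.108 − 10.393 = 213.74 m.

ΔU = 214 m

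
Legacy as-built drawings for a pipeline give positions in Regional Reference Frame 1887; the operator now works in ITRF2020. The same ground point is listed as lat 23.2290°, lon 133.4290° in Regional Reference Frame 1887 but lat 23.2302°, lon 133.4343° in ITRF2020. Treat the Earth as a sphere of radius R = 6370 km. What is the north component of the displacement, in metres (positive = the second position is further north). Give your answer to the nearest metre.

Δφ = 23.2302° − 23.2290° = +0.0012°; Δλ = 133.4343° − 133.4290° = +0.0053°.
1° along a meridian = πR/180 = 111177 m.
ΔN = Δφ × 111177 = 133.4 m; ΔE = Δλ × 111177 × cos(23.2290°) = +0.0053 × 111177 × 0.918936 = 541.5 m.

ΔN = 133 m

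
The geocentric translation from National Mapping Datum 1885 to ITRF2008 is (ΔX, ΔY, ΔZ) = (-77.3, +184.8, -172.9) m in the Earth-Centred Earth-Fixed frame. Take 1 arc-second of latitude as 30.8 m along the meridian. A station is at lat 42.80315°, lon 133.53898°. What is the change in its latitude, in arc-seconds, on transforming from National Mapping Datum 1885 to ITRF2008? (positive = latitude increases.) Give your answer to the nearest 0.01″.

sin φ = 0.679482, cos φ = 0.733693, sin λ = 0.724906, cos λ = -0.688848.
North component: ΔN = −sin φ cos λ·ΔX − sin φ sin λ·ΔY + cos φ·ΔZ = −(0.679482)(-0.688848)(-77.3) − (0.679482)(0.724906)(184.8) + (0.733693)(-172.9) = -254.06 m.
1° of latitude spans 3600 × 30.80 = 110880 m, so Δφ = -254.06 / 110880 × 3600 = -8.249″.

Δφ = -8.25″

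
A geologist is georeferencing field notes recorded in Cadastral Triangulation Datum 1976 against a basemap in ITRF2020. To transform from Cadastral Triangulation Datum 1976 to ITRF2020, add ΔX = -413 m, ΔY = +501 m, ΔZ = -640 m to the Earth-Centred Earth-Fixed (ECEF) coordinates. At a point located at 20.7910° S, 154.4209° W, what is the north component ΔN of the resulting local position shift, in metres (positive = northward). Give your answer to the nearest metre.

ΔN = -543 m

At φ = -20.7910°, λ = -154.4209°: sin φ = -0.354960, cos φ = 0.934881, sin λ = -0.431757, cos λ = -0.901990.
ΔN = −sin φ cos λ·ΔX − sin φ sin λ·ΔY + cos φ·ΔZ = −(-0.354960)(-0.901990)(-413) − (-0.354960)(-0.431757)(501) + (0.934881)(-640) = -542.88 m.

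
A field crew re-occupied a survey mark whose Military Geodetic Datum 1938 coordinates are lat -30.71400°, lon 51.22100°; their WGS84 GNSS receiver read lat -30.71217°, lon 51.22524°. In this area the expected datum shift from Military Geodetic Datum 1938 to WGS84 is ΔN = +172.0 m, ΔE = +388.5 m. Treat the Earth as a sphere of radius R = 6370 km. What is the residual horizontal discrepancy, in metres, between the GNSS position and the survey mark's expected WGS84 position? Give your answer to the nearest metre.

36 m

Observed coordinate differences: Δφ = +0.00183°, Δλ = +0.00424°.
Converting to metres (1° lat = 111177 m, cos φ = 0.859727): observed ΔN = 203.5 m, observed ΔE = 405.3 m.
Subtracting the expected shift leaves a residual of 203.5 − (172.0) = 31.5 m north and 405.3 − (388.5) = 16.8 m east.
Residual distance = √(31.5² + 16.8²) = 35.6 m.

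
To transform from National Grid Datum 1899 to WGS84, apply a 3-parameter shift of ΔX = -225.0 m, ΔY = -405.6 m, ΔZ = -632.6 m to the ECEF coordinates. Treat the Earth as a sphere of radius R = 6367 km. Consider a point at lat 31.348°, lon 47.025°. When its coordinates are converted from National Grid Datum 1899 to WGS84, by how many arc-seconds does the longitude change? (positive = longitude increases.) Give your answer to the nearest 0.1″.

Δλ = -4.2″

sin φ = 0.520235, cos φ = 0.854023, sin λ = 0.731651, cos λ = 0.681679.
East component: ΔE = −sin λ·ΔX + cos λ·ΔY = −(0.731651)(-225.0) + (0.681679)(-405.6) = -111.87 m.
1° of latitude spans πR/180 = 111125 m; at latitude φ, 1° of longitude spans that × cos φ = 94903.4 m, so Δλ = -111.87 / 94903.4 × 3600 = -4.244″.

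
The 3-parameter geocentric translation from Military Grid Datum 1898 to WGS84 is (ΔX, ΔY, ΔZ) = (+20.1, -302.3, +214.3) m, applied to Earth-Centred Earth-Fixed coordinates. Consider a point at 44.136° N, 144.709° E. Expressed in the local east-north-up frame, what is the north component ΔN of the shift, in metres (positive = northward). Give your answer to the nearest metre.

At φ = 44.136°, λ = 144.709°: sin φ = 0.696364, cos φ = 0.717689, sin λ = 0.577729, cos λ = -0.816228.
ΔN = −sin φ cos λ·ΔX − sin φ sin λ·ΔY + cos φ·ΔZ = −(0.696364)(-0.816228)(20.1) − (0.696364)(0.577729)(-302.3) + (0.717689)(214.3) = 286.84 m.

ΔN = 287 m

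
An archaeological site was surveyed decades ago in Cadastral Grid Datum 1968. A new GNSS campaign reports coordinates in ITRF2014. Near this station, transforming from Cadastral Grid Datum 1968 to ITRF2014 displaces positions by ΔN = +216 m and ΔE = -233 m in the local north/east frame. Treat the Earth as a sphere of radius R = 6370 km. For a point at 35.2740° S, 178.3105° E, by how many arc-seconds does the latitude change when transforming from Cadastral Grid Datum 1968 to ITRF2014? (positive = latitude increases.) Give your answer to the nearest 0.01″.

Δφ = 6.99″

On a sphere of radius R, 1 rad of latitude = R, so Δφ = ΔN / R = 216.0 / 6370000 = 3.3909e-05 rad = 6.994″.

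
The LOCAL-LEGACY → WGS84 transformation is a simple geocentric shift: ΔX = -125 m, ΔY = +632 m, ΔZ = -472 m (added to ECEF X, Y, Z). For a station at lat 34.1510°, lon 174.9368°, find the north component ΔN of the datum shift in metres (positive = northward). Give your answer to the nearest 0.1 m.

The local north axis is (−sin φ cos λ, −sin φ sin λ, cos φ), giving ΔN = -69.898 − 31.312 − 390.609 = -491.82 m.

ΔN = -491.8 m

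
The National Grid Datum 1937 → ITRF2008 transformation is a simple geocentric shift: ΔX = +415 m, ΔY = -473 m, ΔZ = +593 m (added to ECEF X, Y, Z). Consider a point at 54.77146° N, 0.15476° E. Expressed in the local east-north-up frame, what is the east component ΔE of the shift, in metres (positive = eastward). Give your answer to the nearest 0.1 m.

The local east axis at (φ, λ) is (−sin λ, cos λ, 0), so ΔE = −sin(0.15476°)·415 + cos(0.15476°)·(-473) = -474.12 m.

ΔE = -474.1 m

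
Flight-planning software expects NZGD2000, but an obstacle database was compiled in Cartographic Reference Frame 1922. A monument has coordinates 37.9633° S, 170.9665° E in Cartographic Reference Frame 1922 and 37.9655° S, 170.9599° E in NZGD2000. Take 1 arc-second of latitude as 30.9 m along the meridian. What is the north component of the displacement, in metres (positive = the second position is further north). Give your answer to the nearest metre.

ΔN = -245 m

Δφ = -37.9655° − -37.9633° = -0.0022°; Δλ = 170.9599° − 170.9665° = -0.0066°.
1° of latitude = 3600 × 30.90 = 111240 m.
ΔN = Δφ × 111240 = -244.7 m; ΔE = Δλ × 111240 × cos(-37.9633°) = -0.0066 × 111240 × 0.788405 = -578.8 m.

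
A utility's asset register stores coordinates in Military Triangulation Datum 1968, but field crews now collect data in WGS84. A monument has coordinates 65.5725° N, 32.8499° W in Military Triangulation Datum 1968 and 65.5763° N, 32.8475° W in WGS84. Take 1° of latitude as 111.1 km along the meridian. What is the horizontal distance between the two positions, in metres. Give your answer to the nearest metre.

436 m

Δφ = 65.5763° − 65.5725° = +0.0038°; Δλ = -32.8475° − -32.8499° = +0.0024°.
ΔN = Δφ × 111100 = 422.2 m; ΔE = Δλ × 111100 × cos(65.5725°) = +0.0024 × 111100 × 0.413541 = 110.3 m.
Distance = √(ΔE² + ΔN²) = √(110.3² + 422.2²) = 436.3 m.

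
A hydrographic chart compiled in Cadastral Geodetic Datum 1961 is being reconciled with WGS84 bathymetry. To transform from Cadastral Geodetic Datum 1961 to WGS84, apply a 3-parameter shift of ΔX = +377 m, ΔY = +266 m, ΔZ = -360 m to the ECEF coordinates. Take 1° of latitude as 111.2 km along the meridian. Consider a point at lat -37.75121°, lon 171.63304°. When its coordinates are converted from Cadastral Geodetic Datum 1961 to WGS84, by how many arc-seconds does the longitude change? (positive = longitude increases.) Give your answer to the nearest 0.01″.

sin φ = -0.612234, cos φ = 0.790677, sin λ = 0.145513, cos λ = -0.989356.
East component: ΔE = −sin λ·ΔX + cos λ·ΔY = −(0.145513)(377) + (-0.989356)(266) = -318.03 m.
1° of latitude spans 111200 m; at latitude φ, 1° of longitude spans that × cos φ = 87923.2 m, so Δλ = -318.03 / 87923.2 × 3600 = -13.022″.

Δλ = -13.02″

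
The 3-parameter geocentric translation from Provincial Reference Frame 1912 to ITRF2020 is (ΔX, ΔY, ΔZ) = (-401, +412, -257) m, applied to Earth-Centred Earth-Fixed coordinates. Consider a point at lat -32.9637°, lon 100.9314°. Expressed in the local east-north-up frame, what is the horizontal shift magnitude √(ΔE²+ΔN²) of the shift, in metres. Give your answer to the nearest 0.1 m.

The local east axis at (φ, λ) is (−sin λ, cos λ, 0), so ΔE = −sin(100.9314°)·(-401) + cos(100.9314°)·412 = 315.59 m.
The local north axis is (−sin φ cos λ, −sin φ sin λ, cos φ), giving ΔN = 41.376 + 220.105 − 215.627 = 45.85 m.
Horizontal magnitude = √(ΔE² + ΔN²) = √(315.59² + 45.85²) = 318.91 m.

318.9 m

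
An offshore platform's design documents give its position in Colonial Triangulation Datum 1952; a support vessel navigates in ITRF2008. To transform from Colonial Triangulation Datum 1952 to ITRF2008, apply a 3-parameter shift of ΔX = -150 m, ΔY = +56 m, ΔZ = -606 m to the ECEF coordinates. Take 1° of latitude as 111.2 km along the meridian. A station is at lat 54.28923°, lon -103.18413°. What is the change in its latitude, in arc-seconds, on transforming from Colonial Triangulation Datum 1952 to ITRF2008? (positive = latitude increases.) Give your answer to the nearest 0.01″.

sin φ = 0.811974, cos φ = 0.583694, sin λ = -0.973642, cos λ = -0.228081.
North component: ΔN = −sin φ cos λ·ΔX − sin φ sin λ·ΔY + cos φ·ΔZ = −(0.811974)(-0.228081)(-150) − (0.811974)(-0.973642)(56) + (0.583694)(-606) = -337.23 m.
1° of latitude spans 111200 m, so Δφ = -337.23 / 111200 × 3600 = -10.917″.

Δφ = -10.92″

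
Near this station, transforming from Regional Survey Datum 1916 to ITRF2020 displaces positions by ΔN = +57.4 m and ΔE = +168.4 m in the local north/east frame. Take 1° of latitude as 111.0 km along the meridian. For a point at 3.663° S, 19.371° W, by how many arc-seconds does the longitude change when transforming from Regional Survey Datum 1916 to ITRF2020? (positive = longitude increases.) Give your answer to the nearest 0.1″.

Δλ = 5.5″

At latitude -3.663°, cos φ = 0.997957.
1° of longitude at this latitude = 111.0 × cos φ = 110.77 km, so Δλ = 168.4 / 110773.2 = 0.0015202° = 5.473″.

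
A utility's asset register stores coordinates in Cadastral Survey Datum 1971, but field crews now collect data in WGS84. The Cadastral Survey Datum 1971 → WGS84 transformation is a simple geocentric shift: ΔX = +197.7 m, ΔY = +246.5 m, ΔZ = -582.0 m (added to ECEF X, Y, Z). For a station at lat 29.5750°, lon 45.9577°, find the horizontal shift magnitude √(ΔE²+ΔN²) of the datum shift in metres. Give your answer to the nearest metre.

662 m

The local east axis at (φ, λ) is (−sin λ, cos λ, 0), so ΔE = −sin(45.9577°)·197.7 + cos(45.9577°)·246.5 = 29.25 m.
The local north axis is (−sin φ cos λ, −sin φ sin λ, cos φ), giving ΔN = -67.835 − 87.455 − 506.171 = -661.46 m.
Horizontal magnitude = √(ΔE² + ΔN²) = √(29.25² + (-661.46)²) = 662.11 m.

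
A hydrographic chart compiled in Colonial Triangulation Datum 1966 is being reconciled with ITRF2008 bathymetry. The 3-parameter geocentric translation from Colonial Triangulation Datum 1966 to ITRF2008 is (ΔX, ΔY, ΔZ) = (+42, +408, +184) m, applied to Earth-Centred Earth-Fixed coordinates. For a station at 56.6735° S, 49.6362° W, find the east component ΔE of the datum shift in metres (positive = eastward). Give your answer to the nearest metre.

The local east axis at (φ, λ) is (−sin λ, cos λ, 0), so ΔE = −sin(-49.6362°)·42 + cos(-49.6362°)·408 = 296.24 m.

ΔE = 296 m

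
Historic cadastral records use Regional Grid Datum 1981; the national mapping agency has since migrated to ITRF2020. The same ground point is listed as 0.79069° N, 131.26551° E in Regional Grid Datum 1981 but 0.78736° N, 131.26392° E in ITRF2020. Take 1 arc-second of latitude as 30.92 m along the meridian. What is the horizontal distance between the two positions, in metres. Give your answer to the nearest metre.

411 m

Δφ = 0.78736° − 0.79069° = -0.00333°; Δλ = 131.26392° − 131.26551° = -0.00159°.
1° of latitude = 3600 × 30.92 = 111312 m.
ΔN = Δφ × 111312 = -370.7 m; ΔE = Δλ × 111312 × cos(0.79069°) = -0.00159 × 111312 × 0.999905 = -177.0 m.
Distance = √(ΔE² + ΔN²) = √((-177.0)² + (-370.7)²) = 410.7 m.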